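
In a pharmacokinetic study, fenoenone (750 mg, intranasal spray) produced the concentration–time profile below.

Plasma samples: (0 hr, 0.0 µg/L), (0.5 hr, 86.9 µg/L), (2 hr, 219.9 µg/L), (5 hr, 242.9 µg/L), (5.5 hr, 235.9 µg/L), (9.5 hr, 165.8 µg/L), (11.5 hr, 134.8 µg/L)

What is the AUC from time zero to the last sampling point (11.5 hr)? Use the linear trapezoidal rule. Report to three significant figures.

Trapezoidal AUC_0→11.5:
  [0→0.5]: (0.0+86.9)/2 × 0.5 = 21.725
  [0.5→2]: (86.9+219.9)/2 × 1.5 = 230.1
  [2→5]: (219.9+242.9)/2 × 3 = 694.2
  [5→5.5]: (242.9+235.9)/2 × 0.5 = 119.7
  [5.5→9.5]: (235.9+165.8)/2 × 4 = 803.4
  [9.5→11.5]: (165.8+134.8)/2 × 2 = 300.6
  Sum = 2169.725 µg/L·hr

AUC = 2170 µg/L·hr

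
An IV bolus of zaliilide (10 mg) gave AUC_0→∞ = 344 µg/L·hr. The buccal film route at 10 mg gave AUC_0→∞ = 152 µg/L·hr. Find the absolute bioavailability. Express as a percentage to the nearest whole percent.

F = (AUC_ev / D_ev) / (AUC_iv / D_iv)
  = (152/10) / (344/10)
  = 15.2 / 34.4 = 0.4419
  = 44.19%

F = 44%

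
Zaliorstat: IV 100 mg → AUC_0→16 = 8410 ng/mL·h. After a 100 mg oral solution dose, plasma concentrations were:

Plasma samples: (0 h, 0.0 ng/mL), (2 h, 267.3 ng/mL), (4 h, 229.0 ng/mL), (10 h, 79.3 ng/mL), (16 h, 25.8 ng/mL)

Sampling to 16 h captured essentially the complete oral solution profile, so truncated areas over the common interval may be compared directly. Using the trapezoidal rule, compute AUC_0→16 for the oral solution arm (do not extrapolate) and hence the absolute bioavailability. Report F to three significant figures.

Trapezoidal AUC_0→16 (oral solution):
  [0→2]: (0.0+267.3)/2 × 2 = 267.3
  [2→4]: (267.3+229.0)/2 × 2 = 496.3
  [4→10]: (229.0+79.3)/2 × 6 = 924.9
  [10→16]: (79.3+25.8)/2 × 6 = 315.3
  Sum = 2003.8 ng/mL·h
F = (AUC_ev/D_ev)/(AUC_iv/D_iv) = (2003.8/100)/(8410/100) = 20.038/84.1 = 0.2383

F = 0.238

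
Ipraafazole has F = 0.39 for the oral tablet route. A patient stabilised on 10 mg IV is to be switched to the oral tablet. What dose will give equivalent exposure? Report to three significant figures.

D_oral = 25.6 mg

For equal systemic exposure: F × D_ev = D_iv
D_ev = D_iv / F = 10 / 0.39 = 25.641 mg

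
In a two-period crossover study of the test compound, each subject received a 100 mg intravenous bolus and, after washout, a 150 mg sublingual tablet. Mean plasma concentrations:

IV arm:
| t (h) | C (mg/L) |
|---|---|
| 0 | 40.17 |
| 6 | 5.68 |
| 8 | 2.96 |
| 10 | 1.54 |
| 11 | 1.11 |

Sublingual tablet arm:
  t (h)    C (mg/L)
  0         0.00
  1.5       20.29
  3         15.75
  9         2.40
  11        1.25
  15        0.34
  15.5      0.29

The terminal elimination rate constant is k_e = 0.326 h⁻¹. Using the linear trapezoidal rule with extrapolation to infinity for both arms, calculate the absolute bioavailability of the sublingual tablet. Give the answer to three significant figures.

Trapezoidal AUC_0→11 (IV):
  [0→6]: (40.17+5.68)/2 × 6 = 137.55
  [6→8]: (5.68+2.96)/2 × 2 = 8.64
  [8→10]: (2.96+1.54)/2 × 2 = 4.5
  [10→11]: (1.54+1.11)/2 × 1 = 1.325
  Sum = 152.015 mg/L·h
IV tail: 1.11/0.326 = 3.405; AUC_iv,0→∞ = 152.015 + 3.405 = 155.42 mg/L·h
Trapezoidal AUC_0→15.5 (sublingual tablet):
  [0→1.5]: (0.00+20.29)/2 × 1.5 = 15.2175
  [1.5→3]: (20.29+15.75)/2 × 1.5 = 27.03
  [3→9]: (15.75+2.40)/2 × 6 = 54.45
  [9→11]: (2.40+1.25)/2 × 2 = 3.65
  [11→15]: (1.25+0.34)/2 × 4 = 3.18
  [15→15.5]: (0.34+0.29)/2 × 0.5 = 0.1575
  Sum = 103.685 mg/L·h
sublingual tablet tail: 0.29/0.326 = 0.890; AUC_ev,0→∞ = 103.685 + 0.890 = 104.575 mg/L·h
F = (AUC_ev/D_ev)/(AUC_iv/D_iv) = (104.575/150)/(155.42/100) = 0.697167/1.5542 = 0.4486

F = 0.449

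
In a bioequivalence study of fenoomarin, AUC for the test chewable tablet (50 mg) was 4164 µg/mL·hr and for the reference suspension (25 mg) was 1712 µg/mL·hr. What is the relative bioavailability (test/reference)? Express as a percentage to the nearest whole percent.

F_rel = (AUC_test/D_test) / (AUC_ref/D_ref)
      = (4164/50) / (1712/25)
      = 83.28 / 68.48 = 1.2161 = 121.61%

F_rel = 122%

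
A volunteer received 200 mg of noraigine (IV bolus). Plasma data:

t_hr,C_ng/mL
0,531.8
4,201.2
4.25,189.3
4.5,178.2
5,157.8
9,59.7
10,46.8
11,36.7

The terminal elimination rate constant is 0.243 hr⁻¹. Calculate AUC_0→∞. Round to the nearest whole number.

AUC = 2326 ng/mL·hr

Trapezoidal AUC_0→11:
  [0→4]: (531.8+201.2)/2 × 4 = 1466.0
  [4→4.25]: (201.2+189.3)/2 × 0.25 = 48.8125
  [4.25→4.5]: (189.3+178.2)/2 × 0.25 = 45.9375
  [4.5→5]: (178.2+157.8)/2 × 0.5 = 84.0
  [5→9]: (157.8+59.7)/2 × 4 = 435.0
  [9→10]: (59.7+46.8)/2 × 1 = 53.25
  [10→11]: (46.8+36.7)/2 × 1 = 41.75
  Sum = 2174.75 ng/mL·hr
Extrapolated tail: C_last / k_e = 36.7 / 0.243 = 151.029
AUC_0→∞ = 2174.75 + 151.029 = 2325.779 ng/mL·hr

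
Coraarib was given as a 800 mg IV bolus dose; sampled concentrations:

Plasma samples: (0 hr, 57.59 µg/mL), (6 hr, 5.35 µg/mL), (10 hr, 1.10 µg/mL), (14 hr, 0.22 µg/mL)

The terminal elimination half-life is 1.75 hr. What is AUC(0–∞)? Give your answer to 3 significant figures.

Trapezoidal AUC_0→14:
  [0→6]: (57.59+5.35)/2 × 6 = 188.82
  [6→10]: (5.35+1.10)/2 × 4 = 12.9
  [10→14]: (1.10+0.22)/2 × 4 = 2.64
  Sum = 204.36 µg/mL·hr
k_e = ln2 / t½ = 0.693147 / 1.75 = 0.3961 hr^-1
Extrapolated tail: C_last / k_e = 0.22 / 0.3961 = 0.555
AUC_0→∞ = 204.36 + 0.555 = 204.915 µg/mL·hr

AUC = 205 µg/mL·hr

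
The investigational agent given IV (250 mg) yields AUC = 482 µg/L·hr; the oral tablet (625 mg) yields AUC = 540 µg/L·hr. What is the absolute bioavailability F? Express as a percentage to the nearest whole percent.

F = 45%

F = (AUC_ev / D_ev) / (AUC_iv / D_iv)
  = (540/625) / (482/250)
  = 0.864 / 1.928 = 0.4481
  = 44.81%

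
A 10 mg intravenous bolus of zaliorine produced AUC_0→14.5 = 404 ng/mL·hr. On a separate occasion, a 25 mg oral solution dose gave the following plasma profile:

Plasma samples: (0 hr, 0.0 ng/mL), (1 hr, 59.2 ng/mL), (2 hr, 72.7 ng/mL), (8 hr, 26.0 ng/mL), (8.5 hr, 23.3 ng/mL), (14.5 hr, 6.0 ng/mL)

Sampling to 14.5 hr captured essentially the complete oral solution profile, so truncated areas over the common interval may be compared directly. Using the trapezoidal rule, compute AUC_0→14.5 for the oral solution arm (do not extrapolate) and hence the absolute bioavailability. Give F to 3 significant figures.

F = 0.487

Trapezoidal AUC_0→14.5 (oral solution):
  [0→1]: (0.0+59.2)/2 × 1 = 29.6
  [1→2]: (59.2+72.7)/2 × 1 = 65.95
  [2→8]: (72.7+26.0)/2 × 6 = 296.1
  [8→8.5]: (26.0+23.3)/2 × 0.5 = 12.325
  [8.5→14.5]: (23.3+6.0)/2 × 6 = 87.9
  Sum = 491.875 ng/mL·hr
F = (AUC_ev/D_ev)/(AUC_iv/D_iv) = (491.875/25)/(404/10) = 19.675/40.4 = 0.4870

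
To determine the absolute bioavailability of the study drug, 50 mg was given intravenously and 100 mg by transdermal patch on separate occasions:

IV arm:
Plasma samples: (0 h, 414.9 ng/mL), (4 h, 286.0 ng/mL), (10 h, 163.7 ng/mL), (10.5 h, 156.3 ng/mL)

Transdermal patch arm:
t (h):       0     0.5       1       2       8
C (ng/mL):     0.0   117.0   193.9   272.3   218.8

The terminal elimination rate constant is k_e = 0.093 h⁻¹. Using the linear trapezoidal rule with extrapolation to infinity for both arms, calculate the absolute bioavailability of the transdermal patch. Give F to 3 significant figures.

Trapezoidal AUC_0→10.5 (IV):
  [0→4]: (414.9+286.0)/2 × 4 = 1401.8
  [4→10]: (286.0+163.7)/2 × 6 = 1349.1
  [10→10.5]: (163.7+156.3)/2 × 0.5 = 80.0
  Sum = 2830.9 ng/mL·h
IV tail: 156.3/0.093 = 1680.645; AUC_iv,0→∞ = 2830.9 + 1680.645 = 4511.545 ng/mL·h
Trapezoidal AUC_0→8 (transdermal patch):
  [0→0.5]: (0.0+117.0)/2 × 0.5 = 29.25
  [0.5→1]: (117.0+193.9)/2 × 0.5 = 77.725
  [1→2]: (193.9+272.3)/2 × 1 = 233.1
  [2→8]: (272.3+218.8)/2 × 6 = 1473.3
  Sum = 1813.375 ng/mL·h
transdermal patch tail: 218.8/0.093 = 2352.688; AUC_ev,0→∞ = 1813.375 + 2352.688 = 4166.063 ng/mL·h
F = (AUC_ev/D_ev)/(AUC_iv/D_iv) = (4166.063/100)/(4511.545/50) = 41.66063/90.2309 = 0.4617

F = 0.462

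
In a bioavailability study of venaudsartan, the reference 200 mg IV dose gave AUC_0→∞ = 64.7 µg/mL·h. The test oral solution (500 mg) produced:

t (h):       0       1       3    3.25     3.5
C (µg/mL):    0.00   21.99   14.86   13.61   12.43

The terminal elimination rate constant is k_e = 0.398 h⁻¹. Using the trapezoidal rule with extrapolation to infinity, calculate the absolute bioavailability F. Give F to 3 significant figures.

F = 0.531

Trapezoidal AUC_0→3.5 (oral solution):
  [0→1]: (0.00+21.99)/2 × 1 = 10.995
  [1→3]: (21.99+14.86)/2 × 2 = 36.85
  [3→3.25]: (14.86+13.61)/2 × 0.25 = 3.55875
  [3.25→3.5]: (13.61+12.43)/2 × 0.25 = 3.255
  Sum = 54.65875 µg/mL·h
Tail: C_last/k_e = 12.43/0.398 = 31.231
AUC_0→∞ (oral solution) = 54.65875 + 31.231 = 85.88975 µg/mL·h
F = (AUC_ev/D_ev)/(AUC_iv/D_iv) = (85.88975/500)/(64.7/200) = 0.1717795/0.3235 = 0.5310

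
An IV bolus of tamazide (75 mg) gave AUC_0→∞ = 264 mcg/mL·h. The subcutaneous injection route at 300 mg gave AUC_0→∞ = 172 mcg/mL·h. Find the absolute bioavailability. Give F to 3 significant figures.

F = 0.163

F = (AUC_ev / D_ev) / (AUC_iv / D_iv)
  = (172/300) / (264/75)
  = 0.573333 / 3.52 = 0.1629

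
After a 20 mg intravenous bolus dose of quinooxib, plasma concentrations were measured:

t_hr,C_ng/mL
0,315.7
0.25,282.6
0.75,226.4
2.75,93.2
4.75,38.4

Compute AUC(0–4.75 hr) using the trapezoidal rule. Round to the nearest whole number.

AUC = 653 ng/mL·hr

Trapezoidal AUC_0→4.75:
  [0→0.25]: (315.7+282.6)/2 × 0.25 = 74.7875
  [0.25→0.75]: (282.6+226.4)/2 × 0.5 = 127.25
  [0.75→2.75]: (226.4+93.2)/2 × 2 = 319.6
  [2.75→4.75]: (93.2+38.4)/2 × 2 = 131.6
  Sum = 653.2375 ng/mL·hr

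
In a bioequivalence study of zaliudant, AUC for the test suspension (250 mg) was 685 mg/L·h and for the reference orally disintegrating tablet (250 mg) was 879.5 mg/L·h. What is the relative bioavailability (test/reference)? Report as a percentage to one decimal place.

F_rel = (AUC_test/D_test) / (AUC_ref/D_ref)
      = (685/250) / (879.5/250)
      = 2.74 / 3.518 = 0.7789 = 77.89%

F_rel = 77.9%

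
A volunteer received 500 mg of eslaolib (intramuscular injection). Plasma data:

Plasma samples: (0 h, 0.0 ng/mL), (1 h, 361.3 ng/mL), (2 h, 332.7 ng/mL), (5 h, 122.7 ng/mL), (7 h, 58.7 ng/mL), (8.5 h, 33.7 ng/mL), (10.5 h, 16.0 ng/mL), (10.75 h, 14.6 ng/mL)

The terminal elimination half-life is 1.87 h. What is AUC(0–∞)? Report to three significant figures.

AUC = 1550 ng/mL·h

Trapezoidal AUC_0→10.75:
  [0→1]: (0.0+361.3)/2 × 1 = 180.65
  [1→2]: (361.3+332.7)/2 × 1 = 347.0
  [2→5]: (332.7+122.7)/2 × 3 = 683.1
  [5→7]: (122.7+58.7)/2 × 2 = 181.4
  [7→8.5]: (58.7+33.7)/2 × 1.5 = 69.3
  [8.5→10.5]: (33.7+16.0)/2 × 2 = 49.7
  [10.5→10.75]: (16.0+14.6)/2 × 0.25 = 3.825
  Sum = 1514.975 ng/mL·h
k_e = ln2 / t½ = 0.693147 / 1.87 = 0.3707 h^-1
Extrapolated tail: C_last / k_e = 14.6 / 0.3707 = 39.385
AUC_0→∞ = 1514.975 + 39.385 = 1554.36 ng/mL·h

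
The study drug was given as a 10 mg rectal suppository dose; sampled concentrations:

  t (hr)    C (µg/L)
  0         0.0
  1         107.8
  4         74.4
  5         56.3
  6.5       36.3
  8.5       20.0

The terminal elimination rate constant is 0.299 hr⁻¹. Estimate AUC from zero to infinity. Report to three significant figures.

Trapezoidal AUC_0→8.5:
  [0→1]: (0.0+107.8)/2 × 1 = 53.9
  [1→4]: (107.8+74.4)/2 × 3 = 273.3
  [4→5]: (74.4+56.3)/2 × 1 = 65.35
  [5→6.5]: (56.3+36.3)/2 × 1.5 = 69.45
  [6.5→8.5]: (36.3+20.0)/2 × 2 = 56.3
  Sum = 518.3 µg/L·hr
Extrapolated tail: C_last / k_e = 20.0 / 0.299 = 66.890
AUC_0→∞ = 518.3 + 66.890 = 585.19 µg/L·hr

AUC = 585 µg/L·hr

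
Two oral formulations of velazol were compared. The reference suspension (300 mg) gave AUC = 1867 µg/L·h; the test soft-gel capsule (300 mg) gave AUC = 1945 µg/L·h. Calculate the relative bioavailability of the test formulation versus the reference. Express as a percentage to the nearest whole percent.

F_rel = 104%

F_rel = (AUC_test/D_test) / (AUC_ref/D_ref)
      = (1945/300) / (1867/300)
      = 6.48333 / 6.22333 = 1.0418 = 104.18%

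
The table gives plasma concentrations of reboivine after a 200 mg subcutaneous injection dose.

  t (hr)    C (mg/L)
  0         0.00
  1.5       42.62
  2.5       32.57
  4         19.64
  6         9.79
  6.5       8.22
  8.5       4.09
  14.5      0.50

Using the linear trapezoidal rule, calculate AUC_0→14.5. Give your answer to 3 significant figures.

AUC = 169 mg/L·hr

Trapezoidal AUC_0→14.5:
  [0→1.5]: (0.00+42.62)/2 × 1.5 = 31.965
  [1.5→2.5]: (42.62+32.57)/2 × 1 = 37.595
  [2.5→4]: (32.57+19.64)/2 × 1.5 = 39.1575
  [4→6]: (19.64+9.79)/2 × 2 = 29.43
  [6→6.5]: (9.79+8.22)/2 × 0.5 = 4.5025
  [6.5→8.5]: (8.22+4.09)/2 × 2 = 12.31
  [8.5→14.5]: (4.09+0.50)/2 × 6 = 13.77
  Sum = 168.73 mg/L·hr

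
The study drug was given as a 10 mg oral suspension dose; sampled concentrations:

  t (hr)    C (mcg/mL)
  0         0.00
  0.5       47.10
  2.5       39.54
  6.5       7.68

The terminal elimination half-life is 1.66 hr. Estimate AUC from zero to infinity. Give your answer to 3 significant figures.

Trapezoidal AUC_0→6.5:
  [0→0.5]: (0.00+47.10)/2 × 0.5 = 11.775
  [0.5→2.5]: (47.10+39.54)/2 × 2 = 86.64
  [2.5→6.5]: (39.54+7.68)/2 × 4 = 94.44
  Sum = 192.855 mcg/mL·hr
k_e = ln2 / t½ = 0.693147 / 1.66 = 0.4176 hr^-1
Extrapolated tail: C_last / k_e = 7.68 / 0.4176 = 18.391
AUC_0→∞ = 192.855 + 18.391 = 211.246 mcg/mL·hr

AUC = 211 mcg/mL·hr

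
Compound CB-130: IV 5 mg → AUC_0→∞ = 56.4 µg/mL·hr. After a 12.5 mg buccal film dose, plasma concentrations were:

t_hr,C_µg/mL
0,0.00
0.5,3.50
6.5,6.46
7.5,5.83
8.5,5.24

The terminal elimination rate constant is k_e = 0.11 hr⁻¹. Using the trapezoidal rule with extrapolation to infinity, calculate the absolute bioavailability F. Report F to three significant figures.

F = 0.639

Trapezoidal AUC_0→8.5 (buccal film):
  [0→0.5]: (0.00+3.50)/2 × 0.5 = 0.875
  [0.5→6.5]: (3.50+6.46)/2 × 6 = 29.88
  [6.5→7.5]: (6.46+5.83)/2 × 1 = 6.145
  [7.5→8.5]: (5.83+5.24)/2 × 1 = 5.535
  Sum = 42.435 µg/mL·hr
Tail: C_last/k_e = 5.24/0.11 = 47.636
AUC_0→∞ (buccal film) = 42.435 + 47.636 = 90.071 µg/mL·hr
F = (AUC_ev/D_ev)/(AUC_iv/D_iv) = (90.071/12.5)/(56.4/5) = 7.20568/11.28 = 0.6388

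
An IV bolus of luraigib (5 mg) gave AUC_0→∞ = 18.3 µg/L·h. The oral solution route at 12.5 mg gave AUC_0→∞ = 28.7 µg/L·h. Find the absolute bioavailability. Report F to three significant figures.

F = (AUC_ev / D_ev) / (AUC_iv / D_iv)
  = (28.7/12.5) / (18.3/5)
  = 2.296 / 3.66 = 0.6273

F = 0.627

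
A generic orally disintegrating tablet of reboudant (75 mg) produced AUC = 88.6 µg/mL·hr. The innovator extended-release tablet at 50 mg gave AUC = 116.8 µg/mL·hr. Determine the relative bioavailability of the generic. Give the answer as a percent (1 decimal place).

F_rel = (AUC_test/D_test) / (AUC_ref/D_ref)
      = (88.6/75) / (116.8/50)
      = 1.18133 / 2.336 = 0.5057 = 50.57%

F_rel = 50.6%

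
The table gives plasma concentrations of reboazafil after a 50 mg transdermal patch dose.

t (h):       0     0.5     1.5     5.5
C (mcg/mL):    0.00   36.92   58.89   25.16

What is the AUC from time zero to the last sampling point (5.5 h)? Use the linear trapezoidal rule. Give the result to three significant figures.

AUC = 225 mcg/mL·h

Trapezoidal AUC_0→5.5:
  [0→0.5]: (0.00+36.92)/2 × 0.5 = 9.23
  [0.5→1.5]: (36.92+58.89)/2 × 1 = 47.905
  [1.5→5.5]: (58.89+25.16)/2 × 4 = 168.1
  Sum = 225.235 mcg/mL·h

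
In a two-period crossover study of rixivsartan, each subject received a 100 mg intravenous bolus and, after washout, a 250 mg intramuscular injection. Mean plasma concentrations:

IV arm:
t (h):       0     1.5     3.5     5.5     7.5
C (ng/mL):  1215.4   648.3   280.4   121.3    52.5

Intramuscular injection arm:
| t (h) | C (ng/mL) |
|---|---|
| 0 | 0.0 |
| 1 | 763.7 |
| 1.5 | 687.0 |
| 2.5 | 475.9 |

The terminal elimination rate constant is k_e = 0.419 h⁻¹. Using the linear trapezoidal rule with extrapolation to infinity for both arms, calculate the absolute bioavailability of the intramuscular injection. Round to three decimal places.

F = 0.325

Trapezoidal AUC_0→7.5 (IV):
  [0→1.5]: (1215.4+648.3)/2 × 1.5 = 1397.775
  [1.5→3.5]: (648.3+280.4)/2 × 2 = 928.7
  [3.5→5.5]: (280.4+121.3)/2 × 2 = 401.7
  [5.5→7.5]: (121.3+52.5)/2 × 2 = 173.8
  Sum = 2901.975 ng/mL·h
IV tail: 52.5/0.419 = 125.298; AUC_iv,0→∞ = 2901.975 + 125.298 = 3027.273 ng/mL·h
Trapezoidal AUC_0→2.5 (intramuscular injection):
  [0→1]: (0.0+763.7)/2 × 1 = 381.85
  [1→1.5]: (763.7+687.0)/2 × 0.5 = 362.675
  [1.5→2.5]: (687.0+475.9)/2 × 1 = 581.45
  Sum = 1325.975 ng/mL·h
intramuscular injection tail: 475.9/0.419 = 1135.800; AUC_ev,0→∞ = 1325.975 + 1135.800 = 2461.775 ng/mL·h
F = (AUC_ev/D_ev)/(AUC_iv/D_iv) = (2461.775/250)/(3027.273/100) = 9.8471/30.27273 = 0.3253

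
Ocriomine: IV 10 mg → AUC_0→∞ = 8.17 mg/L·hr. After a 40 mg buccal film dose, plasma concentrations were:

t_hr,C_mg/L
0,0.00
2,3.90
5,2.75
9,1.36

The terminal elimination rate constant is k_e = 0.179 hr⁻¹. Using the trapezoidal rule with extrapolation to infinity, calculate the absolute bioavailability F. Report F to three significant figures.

F = 0.909

Trapezoidal AUC_0→9 (buccal film):
  [0→2]: (0.00+3.90)/2 × 2 = 3.9
  [2→5]: (3.90+2.75)/2 × 3 = 9.975
  [5→9]: (2.75+1.36)/2 × 4 = 8.22
  Sum = 22.095 mg/L·hr
Tail: C_last/k_e = 1.36/0.179 = 7.598
AUC_0→∞ (buccal film) = 22.095 + 7.598 = 29.693 mg/L·hr
F = (AUC_ev/D_ev)/(AUC_iv/D_iv) = (29.693/40)/(8.17/10) = 0.742325/0.817 = 0.9086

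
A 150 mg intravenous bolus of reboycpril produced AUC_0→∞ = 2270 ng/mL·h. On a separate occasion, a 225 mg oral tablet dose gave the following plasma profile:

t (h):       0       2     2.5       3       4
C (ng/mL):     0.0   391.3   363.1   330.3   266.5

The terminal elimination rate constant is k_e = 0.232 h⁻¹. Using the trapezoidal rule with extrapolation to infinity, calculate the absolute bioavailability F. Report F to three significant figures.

Trapezoidal AUC_0→4 (oral tablet):
  [0→2]: (0.0+391.3)/2 × 2 = 391.3
  [2→2.5]: (391.3+363.1)/2 × 0.5 = 188.6
  [2.5→3]: (363.1+330.3)/2 × 0.5 = 173.35
  [3→4]: (330.3+266.5)/2 × 1 = 298.4
  Sum = 1051.65 ng/mL·h
Tail: C_last/k_e = 266.5/0.232 = 1148.707
AUC_0→∞ (oral tablet) = 1051.65 + 1148.707 = 2200.357 ng/mL·h
F = (AUC_ev/D_ev)/(AUC_iv/D_iv) = (2200.357/225)/(2270/150) = 9.77936/15.1333 = 0.6462

F = 0.646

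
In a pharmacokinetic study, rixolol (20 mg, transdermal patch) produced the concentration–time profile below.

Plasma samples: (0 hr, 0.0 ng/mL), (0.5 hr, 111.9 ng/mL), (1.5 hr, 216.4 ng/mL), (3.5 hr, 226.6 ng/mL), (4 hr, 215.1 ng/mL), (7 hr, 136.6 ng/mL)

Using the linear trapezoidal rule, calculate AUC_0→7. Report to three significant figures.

AUC = 1270 ng/mL·hr

Trapezoidal AUC_0→7:
  [0→0.5]: (0.0+111.9)/2 × 0.5 = 27.975
  [0.5→1.5]: (111.9+216.4)/2 × 1 = 164.15
  [1.5→3.5]: (216.4+226.6)/2 × 2 = 443.0
  [3.5→4]: (226.6+215.1)/2 × 0.5 = 110.425
  [4→7]: (215.1+136.6)/2 × 3 = 527.55
  Sum = 1273.1 ng/mL·hr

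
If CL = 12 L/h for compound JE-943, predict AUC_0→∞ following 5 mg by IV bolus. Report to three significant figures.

AUC = 0.417 mg/L·h

AUC_0→∞ = Dose_iv / CL
        = 5 / 12 = 0.416667 mg/L·h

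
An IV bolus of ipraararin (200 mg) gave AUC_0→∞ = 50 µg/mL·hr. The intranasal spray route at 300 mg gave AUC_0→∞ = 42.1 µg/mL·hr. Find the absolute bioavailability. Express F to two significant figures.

F = (AUC_ev / D_ev) / (AUC_iv / D_iv)
  = (42.1/300) / (50/200)
  = 0.140333 / 0.25 = 0.5613

F = 0.56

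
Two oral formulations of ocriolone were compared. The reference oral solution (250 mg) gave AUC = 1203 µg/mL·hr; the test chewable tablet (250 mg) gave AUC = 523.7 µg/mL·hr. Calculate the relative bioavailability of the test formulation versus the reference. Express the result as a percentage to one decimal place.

F_rel = (AUC_test/D_test) / (AUC_ref/D_ref)
      = (523.7/250) / (1203/250)
      = 2.0948 / 4.812 = 0.4353 = 43.53%

F_rel = 43.5%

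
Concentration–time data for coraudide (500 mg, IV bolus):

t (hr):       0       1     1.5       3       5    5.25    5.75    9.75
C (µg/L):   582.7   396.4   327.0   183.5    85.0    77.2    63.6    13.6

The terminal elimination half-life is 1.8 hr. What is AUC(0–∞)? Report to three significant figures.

AUC = 1570 µg/L·hr

Trapezoidal AUC_0→9.75:
  [0→1]: (582.7+396.4)/2 × 1 = 489.55
  [1→1.5]: (396.4+327.0)/2 × 0.5 = 180.85
  [1.5→3]: (327.0+183.5)/2 × 1.5 = 382.875
  [3→5]: (183.5+85.0)/2 × 2 = 268.5
  [5→5.25]: (85.0+77.2)/2 × 0.25 = 20.275
  [5.25→5.75]: (77.2+63.6)/2 × 0.5 = 35.2
  [5.75→9.75]: (63.6+13.6)/2 × 4 = 154.4
  Sum = 1531.65 µg/L·hr
k_e = ln2 / t½ = 0.693147 / 1.8 = 0.3851 hr^-1
Extrapolated tail: C_last / k_e = 13.6 / 0.3851 = 35.316
AUC_0→∞ = 1531.65 + 35.316 = 1566.966 µg/L·hr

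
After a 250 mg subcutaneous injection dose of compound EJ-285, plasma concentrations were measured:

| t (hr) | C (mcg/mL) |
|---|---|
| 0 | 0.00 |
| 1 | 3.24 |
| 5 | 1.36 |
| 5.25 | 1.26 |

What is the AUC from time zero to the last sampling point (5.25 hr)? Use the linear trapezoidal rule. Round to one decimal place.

Trapezoidal AUC_0→5.25:
  [0→1]: (0.00+3.24)/2 × 1 = 1.62
  [1→5]: (3.24+1.36)/2 × 4 = 9.2
  [5→5.25]: (1.36+1.26)/2 × 0.25 = 0.3275
  Sum = 11.1475 mcg/mL·hr

AUC = 11.1 mcg/mL·hr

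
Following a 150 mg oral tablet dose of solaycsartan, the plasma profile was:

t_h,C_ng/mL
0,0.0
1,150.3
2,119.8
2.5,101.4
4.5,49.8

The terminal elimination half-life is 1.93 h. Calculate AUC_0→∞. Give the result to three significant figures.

AUC = 555 ng/mL·h

Trapezoidal AUC_0→4.5:
  [0→1]: (0.0+150.3)/2 × 1 = 75.15
  [1→2]: (150.3+119.8)/2 × 1 = 135.05
  [2→2.5]: (119.8+101.4)/2 × 0.5 = 55.3
  [2.5→4.5]: (101.4+49.8)/2 × 2 = 151.2
  Sum = 416.7 ng/mL·h
k_e = ln2 / t½ = 0.693147 / 1.93 = 0.3591 h^-1
Extrapolated tail: C_last / k_e = 49.8 / 0.3591 = 138.680
AUC_0→∞ = 416.7 + 138.680 = 555.38 ng/mL·h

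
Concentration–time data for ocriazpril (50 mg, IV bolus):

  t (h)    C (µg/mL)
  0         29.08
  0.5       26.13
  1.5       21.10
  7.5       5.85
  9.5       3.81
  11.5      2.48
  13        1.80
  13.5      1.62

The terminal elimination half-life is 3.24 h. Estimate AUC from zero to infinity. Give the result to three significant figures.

AUC = 146 µg/mL·h

Trapezoidal AUC_0→13.5:
  [0→0.5]: (29.08+26.13)/2 × 0.5 = 13.8025
  [0.5→1.5]: (26.13+21.10)/2 × 1 = 23.615
  [1.5→7.5]: (21.10+5.85)/2 × 6 = 80.85
  [7.5→9.5]: (5.85+3.81)/2 × 2 = 9.66
  [9.5→11.5]: (3.81+2.48)/2 × 2 = 6.29
  [11.5→13]: (2.48+1.80)/2 × 1.5 = 3.21
  [13→13.5]: (1.80+1.62)/2 × 0.5 = 0.855
  Sum = 138.2825 µg/mL·h
k_e = ln2 / t½ = 0.693147 / 3.24 = 0.2139 h^-1
Extrapolated tail: C_last / k_e = 1.62 / 0.2139 = 7.574
AUC_0→∞ = 138.2825 + 7.574 = 145.8565 µg/mL·h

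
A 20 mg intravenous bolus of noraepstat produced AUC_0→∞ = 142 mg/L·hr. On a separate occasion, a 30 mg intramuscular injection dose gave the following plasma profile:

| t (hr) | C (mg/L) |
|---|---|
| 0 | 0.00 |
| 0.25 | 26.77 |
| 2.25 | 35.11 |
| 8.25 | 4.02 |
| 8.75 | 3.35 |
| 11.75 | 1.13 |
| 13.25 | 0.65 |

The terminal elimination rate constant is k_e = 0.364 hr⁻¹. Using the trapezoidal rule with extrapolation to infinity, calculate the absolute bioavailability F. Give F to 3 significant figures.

Trapezoidal AUC_0→13.25 (intramuscular injection):
  [0→0.25]: (0.00+26.77)/2 × 0.25 = 3.34625
  [0.25→2.25]: (26.77+35.11)/2 × 2 = 61.88
  [2.25→8.25]: (35.11+4.02)/2 × 6 = 117.39
  [8.25→8.75]: (4.02+3.35)/2 × 0.5 = 1.8425
  [8.75→11.75]: (3.35+1.13)/2 × 3 = 6.72
  [11.75→13.25]: (1.13+0.65)/2 × 1.5 = 1.335
  Sum = 192.51375 mg/L·hr
Tail: C_last/k_e = 0.65/0.364 = 1.786
AUC_0→∞ (intramuscular injection) = 192.51375 + 1.786 = 194.29975 mg/L·hr
F = (AUC_ev/D_ev)/(AUC_iv/D_iv) = (194.29975/30)/(142/20) = 6.47666/7.1 = 0.9122

F = 0.912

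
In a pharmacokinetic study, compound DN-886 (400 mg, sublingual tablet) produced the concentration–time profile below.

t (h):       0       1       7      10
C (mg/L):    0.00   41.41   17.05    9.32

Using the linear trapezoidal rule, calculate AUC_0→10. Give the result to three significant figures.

AUC = 236 mg/L·h

Trapezoidal AUC_0→10:
  [0→1]: (0.00+41.41)/2 × 1 = 20.705
  [1→7]: (41.41+17.05)/2 × 6 = 175.38
  [7→10]: (17.05+9.32)/2 × 3 = 39.555
  Sum = 235.64 mg/L·h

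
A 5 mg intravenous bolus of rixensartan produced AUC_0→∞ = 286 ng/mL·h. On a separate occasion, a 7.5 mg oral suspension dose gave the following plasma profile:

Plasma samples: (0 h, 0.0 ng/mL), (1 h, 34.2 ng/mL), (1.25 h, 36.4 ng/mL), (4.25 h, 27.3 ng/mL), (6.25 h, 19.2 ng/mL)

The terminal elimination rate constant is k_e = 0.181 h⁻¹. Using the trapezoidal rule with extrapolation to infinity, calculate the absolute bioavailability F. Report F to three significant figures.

Trapezoidal AUC_0→6.25 (oral suspension):
  [0→1]: (0.0+34.2)/2 × 1 = 17.1
  [1→1.25]: (34.2+36.4)/2 × 0.25 = 8.825
  [1.25→4.25]: (36.4+27.3)/2 × 3 = 95.55
  [4.25→6.25]: (27.3+19.2)/2 × 2 = 46.5
  Sum = 167.975 ng/mL·h
Tail: C_last/k_e = 19.2/0.181 = 106.077
AUC_0→∞ (oral suspension) = 167.975 + 106.077 = 274.052 ng/mL·h
F = (AUC_ev/D_ev)/(AUC_iv/D_iv) = (274.052/7.5)/(286/5) = 36.5403/57.2 = 0.6388

F = 0.639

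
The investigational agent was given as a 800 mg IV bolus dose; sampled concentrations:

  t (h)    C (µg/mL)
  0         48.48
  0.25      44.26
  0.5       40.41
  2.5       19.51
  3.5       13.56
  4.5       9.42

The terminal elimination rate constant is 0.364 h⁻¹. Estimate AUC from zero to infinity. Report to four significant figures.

Trapezoidal AUC_0→4.5:
  [0→0.25]: (48.48+44.26)/2 × 0.25 = 11.5925
  [0.25→0.5]: (44.26+40.41)/2 × 0.25 = 10.58375
  [0.5→2.5]: (40.41+19.51)/2 × 2 = 59.92
  [2.5→3.5]: (19.51+13.56)/2 × 1 = 16.535
  [3.5→4.5]: (13.56+9.42)/2 × 1 = 11.49
  Sum = 110.12125 µg/mL·h
Extrapolated tail: C_last / k_e = 9.42 / 0.364 = 25.879
AUC_0→∞ = 110.12125 + 25.879 = 136.00025 µg/mL·h

AUC = 136.0 µg/mL·h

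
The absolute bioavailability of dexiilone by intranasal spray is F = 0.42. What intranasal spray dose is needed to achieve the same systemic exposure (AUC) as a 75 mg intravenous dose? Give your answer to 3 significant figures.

For equal systemic exposure: F × D_ev = D_iv
D_ev = D_iv / F = 75 / 0.42 = 178.571 mg

D_intranasal = 179 mg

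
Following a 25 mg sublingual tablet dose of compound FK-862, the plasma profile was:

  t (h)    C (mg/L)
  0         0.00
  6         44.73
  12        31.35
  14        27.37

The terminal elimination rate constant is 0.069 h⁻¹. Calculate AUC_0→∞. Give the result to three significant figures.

Trapezoidal AUC_0→14:
  [0→6]: (0.00+44.73)/2 × 6 = 134.19
  [6→12]: (44.73+31.35)/2 × 6 = 228.24
  [12→14]: (31.35+27.37)/2 × 2 = 58.72
  Sum = 421.15 mg/L·h
Extrapolated tail: C_last / k_e = 27.37 / 0.069 = 396.667
AUC_0→∞ = 421.15 + 396.667 = 817.817 mg/L·h

AUC = 818 mg/L·h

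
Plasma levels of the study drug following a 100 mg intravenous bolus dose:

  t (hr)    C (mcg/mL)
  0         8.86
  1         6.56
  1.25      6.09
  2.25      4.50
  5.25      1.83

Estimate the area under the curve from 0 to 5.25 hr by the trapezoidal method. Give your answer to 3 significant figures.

Trapezoidal AUC_0→5.25:
  [0→1]: (8.86+6.56)/2 × 1 = 7.71
  [1→1.25]: (6.56+6.09)/2 × 0.25 = 1.58125
  [1.25→2.25]: (6.09+4.50)/2 × 1 = 5.295
  [2.25→5.25]: (4.50+1.83)/2 × 3 = 9.495
  Sum = 24.08125 mcg/mL·hr

AUC = 24.1 mcg/mL·hr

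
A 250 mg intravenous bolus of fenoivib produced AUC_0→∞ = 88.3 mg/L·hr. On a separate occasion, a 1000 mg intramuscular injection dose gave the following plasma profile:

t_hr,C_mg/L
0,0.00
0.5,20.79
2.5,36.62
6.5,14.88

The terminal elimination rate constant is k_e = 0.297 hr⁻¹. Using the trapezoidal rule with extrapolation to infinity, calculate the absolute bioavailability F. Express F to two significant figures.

F = 0.61

Trapezoidal AUC_0→6.5 (intramuscular injection):
  [0→0.5]: (0.00+20.79)/2 × 0.5 = 5.1975
  [0.5→2.5]: (20.79+36.62)/2 × 2 = 57.41
  [2.5→6.5]: (36.62+14.88)/2 × 4 = 103.0
  Sum = 165.6075 mg/L·hr
Tail: C_last/k_e = 14.88/0.297 = 50.101
AUC_0→∞ (intramuscular injection) = 165.6075 + 50.101 = 215.7085 mg/L·hr
F = (AUC_ev/D_ev)/(AUC_iv/D_iv) = (215.7085/1000)/(88.3/250) = 0.2157085/0.3532 = 0.6107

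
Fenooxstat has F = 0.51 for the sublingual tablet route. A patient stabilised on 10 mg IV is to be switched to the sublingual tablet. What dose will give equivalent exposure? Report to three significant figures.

For equal systemic exposure: F × D_ev = D_iv
D_ev = D_iv / F = 10 / 0.51 = 19.6078 mg

D_sublingual = 19.6 mg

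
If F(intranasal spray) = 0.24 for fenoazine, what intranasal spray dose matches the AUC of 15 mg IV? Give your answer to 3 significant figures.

D_intranasal = 62.5 mg

For equal systemic exposure: F × D_ev = D_iv
D_ev = D_iv / F = 15 / 0.24 = 62.5 mg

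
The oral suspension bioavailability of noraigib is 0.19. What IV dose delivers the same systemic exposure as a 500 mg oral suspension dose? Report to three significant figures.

D_iv = 95.0 mg

Systemic exposure from an extravascular dose = F × D_ev, so the equivalent IV dose is F × D_ev.
D_iv = F × D_ev = 0.19 × 500 = 95 mg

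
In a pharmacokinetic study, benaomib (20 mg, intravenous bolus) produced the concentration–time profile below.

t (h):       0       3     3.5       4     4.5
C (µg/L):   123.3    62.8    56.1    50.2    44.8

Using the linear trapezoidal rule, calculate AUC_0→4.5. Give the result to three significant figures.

Trapezoidal AUC_0→4.5:
  [0→3]: (123.3+62.8)/2 × 3 = 279.15
  [3→3.5]: (62.8+56.1)/2 × 0.5 = 29.725
  [3.5→4]: (56.1+50.2)/2 × 0.5 = 26.575
  [4→4.5]: (50.2+44.8)/2 × 0.5 = 23.75
  Sum = 359.2 µg/L·h

AUC = 359 µg/L·h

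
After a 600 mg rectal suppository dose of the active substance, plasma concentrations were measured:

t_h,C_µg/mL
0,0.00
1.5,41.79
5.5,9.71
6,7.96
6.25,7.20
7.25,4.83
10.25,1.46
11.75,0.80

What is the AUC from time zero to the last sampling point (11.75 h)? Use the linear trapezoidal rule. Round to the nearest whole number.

Trapezoidal AUC_0→11.75:
  [0→1.5]: (0.00+41.79)/2 × 1.5 = 31.3425
  [1.5→5.5]: (41.79+9.71)/2 × 4 = 103.0
  [5.5→6]: (9.71+7.96)/2 × 0.5 = 4.4175
  [6→6.25]: (7.96+7.20)/2 × 0.25 = 1.895
  [6.25→7.25]: (7.20+4.83)/2 × 1 = 6.015
  [7.25→10.25]: (4.83+1.46)/2 × 3 = 9.435
  [10.25→11.75]: (1.46+0.80)/2 × 1.5 = 1.695
  Sum = 157.8 µg/mL·h

AUC = 158 µg/mL·h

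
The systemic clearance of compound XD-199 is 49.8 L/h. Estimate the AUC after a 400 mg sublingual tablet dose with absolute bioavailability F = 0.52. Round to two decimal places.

AUC = 4.18 mg/L·h

AUC_0→∞ = F × Dose / CL
        = 0.52 × 400 / 49.8 = 4.17671 mg/L·h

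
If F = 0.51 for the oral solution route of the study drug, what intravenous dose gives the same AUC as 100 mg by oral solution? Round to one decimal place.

Systemic exposure from an extravascular dose = F × D_ev, so the equivalent IV dose is F × D_ev.
D_iv = F × D_ev = 0.51 × 100 = 51 mg

D_iv = 51.0 mg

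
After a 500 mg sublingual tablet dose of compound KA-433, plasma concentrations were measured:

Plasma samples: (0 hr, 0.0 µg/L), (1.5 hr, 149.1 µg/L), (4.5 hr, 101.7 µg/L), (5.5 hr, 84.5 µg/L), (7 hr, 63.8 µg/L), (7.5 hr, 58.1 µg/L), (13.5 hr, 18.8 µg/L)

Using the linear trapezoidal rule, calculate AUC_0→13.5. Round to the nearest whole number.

AUC = 954 µg/L·hr

Trapezoidal AUC_0→13.5:
  [0→1.5]: (0.0+149.1)/2 × 1.5 = 111.825
  [1.5→4.5]: (149.1+101.7)/2 × 3 = 376.2
  [4.5→5.5]: (101.7+84.5)/2 × 1 = 93.1
  [5.5→7]: (84.5+63.8)/2 × 1.5 = 111.225
  [7→7.5]: (63.8+58.1)/2 × 0.5 = 30.475
  [7.5→13.5]: (58.1+18.8)/2 × 6 = 230.7
  Sum = 953.525 µg/L·hr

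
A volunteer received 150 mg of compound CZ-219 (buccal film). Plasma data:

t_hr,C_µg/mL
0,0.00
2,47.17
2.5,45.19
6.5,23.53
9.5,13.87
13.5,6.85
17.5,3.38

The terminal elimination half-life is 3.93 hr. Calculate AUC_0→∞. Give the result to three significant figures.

Trapezoidal AUC_0→17.5:
  [0→2]: (0.00+47.17)/2 × 2 = 47.17
  [2→2.5]: (47.17+45.19)/2 × 0.5 = 23.09
  [2.5→6.5]: (45.19+23.53)/2 × 4 = 137.44
  [6.5→9.5]: (23.53+13.87)/2 × 3 = 56.1
  [9.5→13.5]: (13.87+6.85)/2 × 4 = 41.44
  [13.5→17.5]: (6.85+3.38)/2 × 4 = 20.46
  Sum = 325.7 µg/mL·hr
k_e = ln2 / t½ = 0.693147 / 3.93 = 0.1764 hr^-1
Extrapolated tail: C_last / k_e = 3.38 / 0.1764 = 19.161
AUC_0→∞ = 325.7 + 19.161 = 344.861 µg/mL·hr

AUC = 345 µg/mL·hr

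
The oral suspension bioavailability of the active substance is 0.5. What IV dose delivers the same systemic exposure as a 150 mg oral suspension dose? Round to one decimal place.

Systemic exposure from an extravascular dose = F × D_ev, so the equivalent IV dose is F × D_ev.
D_iv = F × D_ev = 0.5 × 150 = 75 mg

D_iv = 75.0 mg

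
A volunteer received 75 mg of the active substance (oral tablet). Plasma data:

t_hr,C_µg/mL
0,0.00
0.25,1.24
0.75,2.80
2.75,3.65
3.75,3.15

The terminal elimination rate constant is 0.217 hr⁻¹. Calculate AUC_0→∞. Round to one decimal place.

Trapezoidal AUC_0→3.75:
  [0→0.25]: (0.00+1.24)/2 × 0.25 = 0.155
  [0.25→0.75]: (1.24+2.80)/2 × 0.5 = 1.01
  [0.75→2.75]: (2.80+3.65)/2 × 2 = 6.45
  [2.75→3.75]: (3.65+3.15)/2 × 1 = 3.4
  Sum = 11.015 µg/mL·hr
Extrapolated tail: C_last / k_e = 3.15 / 0.217 = 14.516
AUC_0→∞ = 11.015 + 14.516 = 25.531 µg/mL·hr

AUC = 25.5 µg/mL·hr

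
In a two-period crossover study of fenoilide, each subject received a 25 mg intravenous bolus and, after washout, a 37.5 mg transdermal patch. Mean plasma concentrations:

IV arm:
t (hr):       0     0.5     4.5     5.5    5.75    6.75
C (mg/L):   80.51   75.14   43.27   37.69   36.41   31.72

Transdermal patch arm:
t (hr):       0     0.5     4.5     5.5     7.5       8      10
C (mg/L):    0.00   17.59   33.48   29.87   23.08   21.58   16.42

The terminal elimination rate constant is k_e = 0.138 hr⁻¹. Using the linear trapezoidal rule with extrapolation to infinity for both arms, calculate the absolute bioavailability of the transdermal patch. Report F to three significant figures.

Trapezoidal AUC_0→6.75 (IV):
  [0→0.5]: (80.51+75.14)/2 × 0.5 = 38.9125
  [0.5→4.5]: (75.14+43.27)/2 × 4 = 236.82
  [4.5→5.5]: (43.27+37.69)/2 × 1 = 40.48
  [5.5→5.75]: (37.69+36.41)/2 × 0.25 = 9.2625
  [5.75→6.75]: (36.41+31.72)/2 × 1 = 34.065
  Sum = 359.54 mg/L·hr
IV tail: 31.72/0.138 = 229.855; AUC_iv,0→∞ = 359.54 + 229.855 = 589.395 mg/L·hr
Trapezoidal AUC_0→10 (transdermal patch):
  [0→0.5]: (0.00+17.59)/2 × 0.5 = 4.3975
  [0.5→4.5]: (17.59+33.48)/2 × 4 = 102.14
  [4.5→5.5]: (33.48+29.87)/2 × 1 = 31.675
  [5.5→7.5]: (29.87+23.08)/2 × 2 = 52.95
  [7.5→8]: (23.08+21.58)/2 × 0.5 = 11.165
  [8→10]: (21.58+16.42)/2 × 2 = 38.0
  Sum = 240.3275 mg/L·hr
transdermal patch tail: 16.42/0.138 = 118.986; AUC_ev,0→∞ = 240.3275 + 118.986 = 359.3135 mg/L·hr
F = (AUC_ev/D_ev)/(AUC_iv/D_iv) = (359.3135/37.5)/(589.395/25) = 9.58169/23.5758 = 0.4064

F = 0.406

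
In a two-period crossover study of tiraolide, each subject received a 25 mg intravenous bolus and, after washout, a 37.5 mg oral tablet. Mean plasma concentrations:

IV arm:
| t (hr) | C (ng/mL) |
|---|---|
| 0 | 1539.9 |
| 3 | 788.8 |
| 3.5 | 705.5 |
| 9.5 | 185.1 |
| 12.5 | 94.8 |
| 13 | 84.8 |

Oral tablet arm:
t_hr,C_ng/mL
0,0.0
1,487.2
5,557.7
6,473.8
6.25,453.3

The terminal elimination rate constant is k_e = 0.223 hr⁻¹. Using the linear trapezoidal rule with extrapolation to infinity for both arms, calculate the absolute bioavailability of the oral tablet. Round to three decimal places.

Trapezoidal AUC_0→13 (IV):
  [0→3]: (1539.9+788.8)/2 × 3 = 3493.05
  [3→3.5]: (788.8+705.5)/2 × 0.5 = 373.575
  [3.5→9.5]: (705.5+185.1)/2 × 6 = 2671.8
  [9.5→12.5]: (185.1+94.8)/2 × 3 = 419.85
  [12.5→13]: (94.8+84.8)/2 × 0.5 = 44.9
  Sum = 7003.175 ng/mL·hr
IV tail: 84.8/0.223 = 380.269; AUC_iv,0→∞ = 7003.175 + 380.269 = 7383.444 ng/mL·hr
Trapezoidal AUC_0→6.25 (oral tablet):
  [0→1]: (0.0+487.2)/2 × 1 = 243.6
  [1→5]: (487.2+557.7)/2 × 4 = 2089.8
  [5→6]: (557.7+473.8)/2 × 1 = 515.75
  [6→6.25]: (473.8+453.3)/2 × 0.25 = 115.8875
  Sum = 2965.0375 ng/mL·hr
oral tablet tail: 453.3/0.223 = 2032.735; AUC_ev,0→∞ = 2965.0375 + 2032.735 = 4997.7725 ng/mL·hr
F = (AUC_ev/D_ev)/(AUC_iv/D_iv) = (4997.7725/37.5)/(7383.444/25) = 133.274/295.33776 = 0.4513

F = 0.451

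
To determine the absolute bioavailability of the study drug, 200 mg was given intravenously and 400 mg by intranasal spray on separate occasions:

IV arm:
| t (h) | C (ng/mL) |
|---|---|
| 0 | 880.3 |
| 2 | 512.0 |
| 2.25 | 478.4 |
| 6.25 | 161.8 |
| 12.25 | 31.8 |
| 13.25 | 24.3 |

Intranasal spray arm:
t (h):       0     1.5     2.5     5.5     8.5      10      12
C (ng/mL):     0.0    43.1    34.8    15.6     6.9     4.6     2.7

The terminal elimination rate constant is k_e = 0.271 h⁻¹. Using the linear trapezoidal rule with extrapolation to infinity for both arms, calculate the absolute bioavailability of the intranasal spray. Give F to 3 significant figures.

Trapezoidal AUC_0→13.25 (IV):
  [0→2]: (880.3+512.0)/2 × 2 = 1392.3
  [2→2.25]: (512.0+478.4)/2 × 0.25 = 123.8
  [2.25→6.25]: (478.4+161.8)/2 × 4 = 1280.4
  [6.25→12.25]: (161.8+31.8)/2 × 6 = 580.8
  [12.25→13.25]: (31.8+24.3)/2 × 1 = 28.05
  Sum = 3405.35 ng/mL·h
IV tail: 24.3/0.271 = 89.668; AUC_iv,0→∞ = 3405.35 + 89.668 = 3495.018 ng/mL·h
Trapezoidal AUC_0→12 (intranasal spray):
  [0→1.5]: (0.0+43.1)/2 × 1.5 = 32.325
  [1.5→2.5]: (43.1+34.8)/2 × 1 = 38.95
  [2.5→5.5]: (34.8+15.6)/2 × 3 = 75.6
  [5.5→8.5]: (15.6+6.9)/2 × 3 = 33.75
  [8.5→10]: (6.9+4.6)/2 × 1.5 = 8.625
  [10→12]: (4.6+2.7)/2 × 2 = 7.3
  Sum = 196.55 ng/mL·h
intranasal spray tail: 2.7/0.271 = 9.963; AUC_ev,0→∞ = 196.55 + 9.963 = 206.513 ng/mL·h
F = (AUC_ev/D_ev)/(AUC_iv/D_iv) = (206.513/400)/(3495.018/200) = 0.5162825/17.47509 = 0.0295

F = 0.0295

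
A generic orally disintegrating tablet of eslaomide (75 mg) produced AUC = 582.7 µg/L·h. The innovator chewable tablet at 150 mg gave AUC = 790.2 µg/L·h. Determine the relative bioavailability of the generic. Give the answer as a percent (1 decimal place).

F_rel = (AUC_test/D_test) / (AUC_ref/D_ref)
      = (582.7/75) / (790.2/150)
      = 7.76933 / 5.268 = 1.4748 = 147.48%

F_rel = 147.5%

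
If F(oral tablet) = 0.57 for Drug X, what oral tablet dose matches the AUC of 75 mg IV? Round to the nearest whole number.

For equal systemic exposure: F × D_ev = D_iv
D_ev = D_iv / F = 75 / 0.57 = 131.579 mg

D_oral = 132 mg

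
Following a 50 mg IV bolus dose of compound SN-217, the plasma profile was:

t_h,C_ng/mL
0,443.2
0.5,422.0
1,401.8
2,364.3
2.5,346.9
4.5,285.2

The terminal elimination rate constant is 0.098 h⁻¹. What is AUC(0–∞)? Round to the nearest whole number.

AUC = 4525 ng/mL·h

Trapezoidal AUC_0→4.5:
  [0→0.5]: (443.2+422.0)/2 × 0.5 = 216.3
  [0.5→1]: (422.0+401.8)/2 × 0.5 = 205.95
  [1→2]: (401.8+364.3)/2 × 1 = 383.05
  [2→2.5]: (364.3+346.9)/2 × 0.5 = 177.8
  [2.5→4.5]: (346.9+285.2)/2 × 2 = 632.1
  Sum = 1615.2 ng/mL·h
Extrapolated tail: C_last / k_e = 285.2 / 0.098 = 2910.204
AUC_0→∞ = 1615.2 + 2910.204 = 4525.404 ng/mL·h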